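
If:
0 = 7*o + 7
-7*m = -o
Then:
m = -1/7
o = -1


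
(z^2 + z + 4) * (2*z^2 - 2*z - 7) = 2*z^4 - z^2 - 15*z - 28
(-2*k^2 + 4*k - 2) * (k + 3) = -2*k^3 - 2*k^2 + 10*k - 6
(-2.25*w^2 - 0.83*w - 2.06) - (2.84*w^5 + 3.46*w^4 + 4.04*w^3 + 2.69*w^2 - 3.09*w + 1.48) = -2.84*w^5 - 3.46*w^4 - 4.04*w^3 - 4.94*w^2 + 2.26*w - 3.54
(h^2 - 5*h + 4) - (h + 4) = h^2 - 6*h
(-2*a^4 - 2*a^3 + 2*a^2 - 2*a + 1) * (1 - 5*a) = 10*a^5 + 8*a^4 - 12*a^3 + 12*a^2 - 7*a + 1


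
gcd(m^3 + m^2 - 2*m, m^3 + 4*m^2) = m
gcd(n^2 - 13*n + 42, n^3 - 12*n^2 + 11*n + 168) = n - 7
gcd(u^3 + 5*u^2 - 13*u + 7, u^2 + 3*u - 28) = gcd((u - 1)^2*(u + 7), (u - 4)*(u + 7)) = u + 7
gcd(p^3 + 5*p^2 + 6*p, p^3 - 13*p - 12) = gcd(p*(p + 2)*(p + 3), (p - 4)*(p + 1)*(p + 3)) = p + 3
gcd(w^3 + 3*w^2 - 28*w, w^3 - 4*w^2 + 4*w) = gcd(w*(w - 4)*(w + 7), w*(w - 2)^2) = w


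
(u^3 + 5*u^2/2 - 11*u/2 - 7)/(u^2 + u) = u + 3/2 - 7/u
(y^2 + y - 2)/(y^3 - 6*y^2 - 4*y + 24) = (y - 1)/(y^2 - 8*y + 12)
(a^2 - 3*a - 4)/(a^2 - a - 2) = (a - 4)/(a - 2)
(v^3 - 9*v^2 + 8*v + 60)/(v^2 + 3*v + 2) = (v^2 - 11*v + 30)/(v + 1)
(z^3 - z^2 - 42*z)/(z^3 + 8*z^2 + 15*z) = (z^2 - z - 42)/(z^2 + 8*z + 15)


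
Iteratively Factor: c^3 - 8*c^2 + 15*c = (c)*(c^2 - 8*c + 15) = c*(c - 3)*(c - 5)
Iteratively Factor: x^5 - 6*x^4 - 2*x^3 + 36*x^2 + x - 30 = (x + 2)*(x^4 - 8*x^3 + 14*x^2 + 8*x - 15) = (x - 5)*(x + 2)*(x^3 - 3*x^2 - x + 3) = (x - 5)*(x - 3)*(x + 2)*(x^2 - 1) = (x - 5)*(x - 3)*(x - 1)*(x + 2)*(x + 1)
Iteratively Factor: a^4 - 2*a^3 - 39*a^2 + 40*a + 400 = (a - 5)*(a^3 + 3*a^2 - 24*a - 80) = (a - 5)*(a + 4)*(a^2 - a - 20) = (a - 5)^2*(a + 4)*(a + 4)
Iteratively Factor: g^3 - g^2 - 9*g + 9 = (g - 1)*(g^2 - 9) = (g - 3)*(g - 1)*(g + 3)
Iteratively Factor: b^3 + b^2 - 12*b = (b - 3)*(b^2 + 4*b) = b*(b - 3)*(b + 4)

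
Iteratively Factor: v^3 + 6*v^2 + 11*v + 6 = (v + 3)*(v^2 + 3*v + 2) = (v + 1)*(v + 3)*(v + 2)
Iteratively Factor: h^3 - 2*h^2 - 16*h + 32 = (h + 4)*(h^2 - 6*h + 8) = (h - 4)*(h + 4)*(h - 2)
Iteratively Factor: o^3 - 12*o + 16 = (o - 2)*(o^2 + 2*o - 8) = (o - 2)*(o + 4)*(o - 2)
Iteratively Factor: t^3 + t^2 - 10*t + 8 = (t - 1)*(t^2 + 2*t - 8) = (t - 1)*(t + 4)*(t - 2)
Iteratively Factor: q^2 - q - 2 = (q + 1)*(q - 2)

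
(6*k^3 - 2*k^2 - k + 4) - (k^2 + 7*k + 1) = 6*k^3 - 3*k^2 - 8*k + 3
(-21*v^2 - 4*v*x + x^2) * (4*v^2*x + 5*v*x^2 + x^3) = -84*v^4*x - 121*v^3*x^2 - 37*v^2*x^3 + v*x^4 + x^5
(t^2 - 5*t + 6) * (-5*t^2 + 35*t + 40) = -5*t^4 + 60*t^3 - 165*t^2 + 10*t + 240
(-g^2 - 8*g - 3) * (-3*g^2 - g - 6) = 3*g^4 + 25*g^3 + 23*g^2 + 51*g + 18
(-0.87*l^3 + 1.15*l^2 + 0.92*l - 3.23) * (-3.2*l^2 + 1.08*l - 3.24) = 2.784*l^5 - 4.6196*l^4 + 1.1168*l^3 + 7.6036*l^2 - 6.4692*l + 10.4652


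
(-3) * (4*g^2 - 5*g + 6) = -12*g^2 + 15*g - 18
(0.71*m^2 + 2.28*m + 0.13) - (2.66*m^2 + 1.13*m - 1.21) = -1.95*m^2 + 1.15*m + 1.34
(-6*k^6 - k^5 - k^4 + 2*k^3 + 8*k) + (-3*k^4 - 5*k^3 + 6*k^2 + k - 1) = -6*k^6 - k^5 - 4*k^4 - 3*k^3 + 6*k^2 + 9*k - 1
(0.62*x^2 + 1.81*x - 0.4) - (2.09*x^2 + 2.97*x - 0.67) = -1.47*x^2 - 1.16*x + 0.27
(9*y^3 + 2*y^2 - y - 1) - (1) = 9*y^3 + 2*y^2 - y - 2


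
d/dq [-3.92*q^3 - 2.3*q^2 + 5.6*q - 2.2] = -11.76*q^2 - 4.6*q + 5.6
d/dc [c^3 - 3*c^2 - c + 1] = 3*c^2 - 6*c - 1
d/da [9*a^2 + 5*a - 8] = 18*a + 5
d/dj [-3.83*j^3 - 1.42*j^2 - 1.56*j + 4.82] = -11.49*j^2 - 2.84*j - 1.56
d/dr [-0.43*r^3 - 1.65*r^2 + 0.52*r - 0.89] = -1.29*r^2 - 3.3*r + 0.52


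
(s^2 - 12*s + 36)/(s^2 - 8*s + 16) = (s^2 - 12*s + 36)/(s^2 - 8*s + 16)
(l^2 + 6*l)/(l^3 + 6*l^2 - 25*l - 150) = l/(l^2 - 25)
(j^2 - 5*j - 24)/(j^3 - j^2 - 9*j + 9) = (j - 8)/(j^2 - 4*j + 3)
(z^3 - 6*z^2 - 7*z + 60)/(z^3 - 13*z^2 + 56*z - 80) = (z + 3)/(z - 4)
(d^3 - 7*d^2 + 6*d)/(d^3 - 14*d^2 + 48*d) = (d - 1)/(d - 8)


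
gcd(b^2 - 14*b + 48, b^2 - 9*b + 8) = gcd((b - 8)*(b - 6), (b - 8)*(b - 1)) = b - 8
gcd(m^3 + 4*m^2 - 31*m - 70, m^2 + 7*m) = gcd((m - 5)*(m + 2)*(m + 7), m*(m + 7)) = m + 7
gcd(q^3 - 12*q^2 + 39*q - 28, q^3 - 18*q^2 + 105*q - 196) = q^2 - 11*q + 28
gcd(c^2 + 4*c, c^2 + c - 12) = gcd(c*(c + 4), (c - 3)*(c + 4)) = c + 4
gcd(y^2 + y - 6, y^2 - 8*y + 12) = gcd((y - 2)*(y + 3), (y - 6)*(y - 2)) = y - 2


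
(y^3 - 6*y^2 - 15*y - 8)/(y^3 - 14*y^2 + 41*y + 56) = (y + 1)/(y - 7)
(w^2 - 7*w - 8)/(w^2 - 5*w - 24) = (w + 1)/(w + 3)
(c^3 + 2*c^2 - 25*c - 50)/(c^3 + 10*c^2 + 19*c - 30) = (c^2 - 3*c - 10)/(c^2 + 5*c - 6)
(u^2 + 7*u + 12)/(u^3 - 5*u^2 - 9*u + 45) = (u + 4)/(u^2 - 8*u + 15)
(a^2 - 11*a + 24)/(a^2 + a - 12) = (a - 8)/(a + 4)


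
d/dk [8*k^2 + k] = 16*k + 1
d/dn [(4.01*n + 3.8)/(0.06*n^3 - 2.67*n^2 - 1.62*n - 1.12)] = (-0.4812*n^3 + 10.0227*n^2 + 20.292*n + 1.6648)/(0.0036*n^6 - 0.3204*n^5 + 6.9345*n^4 + 8.5164*n^3 + 8.6052*n^2 + 3.6288*n + 1.2544)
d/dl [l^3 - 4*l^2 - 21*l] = 3*l^2 - 8*l - 21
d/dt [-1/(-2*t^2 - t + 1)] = (-4*t - 1)/(2*t^2 + t - 1)^2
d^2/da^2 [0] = 0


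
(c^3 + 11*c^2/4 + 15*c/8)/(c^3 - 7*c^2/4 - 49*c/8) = (8*c^2 + 22*c + 15)/(8*c^2 - 14*c - 49)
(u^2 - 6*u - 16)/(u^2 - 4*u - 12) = (u - 8)/(u - 6)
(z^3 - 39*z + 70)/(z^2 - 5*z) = z + 5 - 14/z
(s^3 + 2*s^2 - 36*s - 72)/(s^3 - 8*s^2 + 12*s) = (s^2 + 8*s + 12)/(s*(s - 2))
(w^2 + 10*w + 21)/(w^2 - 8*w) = (w^2 + 10*w + 21)/(w*(w - 8))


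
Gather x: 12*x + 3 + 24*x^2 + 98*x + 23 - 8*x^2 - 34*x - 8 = 16*x^2 + 76*x + 18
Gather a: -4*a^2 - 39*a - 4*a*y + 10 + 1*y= -4*a^2 + a*(-4*y - 39) + y + 10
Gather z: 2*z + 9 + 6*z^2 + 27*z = 6*z^2 + 29*z + 9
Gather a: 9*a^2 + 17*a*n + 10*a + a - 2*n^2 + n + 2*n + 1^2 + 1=9*a^2 + a*(17*n + 11) - 2*n^2 + 3*n + 2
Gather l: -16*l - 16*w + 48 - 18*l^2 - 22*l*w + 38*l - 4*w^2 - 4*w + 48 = -18*l^2 + l*(22 - 22*w) - 4*w^2 - 20*w + 96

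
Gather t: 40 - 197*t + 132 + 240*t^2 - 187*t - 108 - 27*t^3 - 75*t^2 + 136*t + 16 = -27*t^3 + 165*t^2 - 248*t + 80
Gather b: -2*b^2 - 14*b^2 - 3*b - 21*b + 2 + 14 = -16*b^2 - 24*b + 16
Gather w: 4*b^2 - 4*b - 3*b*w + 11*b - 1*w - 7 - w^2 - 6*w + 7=4*b^2 + 7*b - w^2 + w*(-3*b - 7)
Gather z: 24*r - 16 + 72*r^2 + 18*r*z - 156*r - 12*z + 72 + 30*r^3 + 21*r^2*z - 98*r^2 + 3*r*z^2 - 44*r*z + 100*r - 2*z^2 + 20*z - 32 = 30*r^3 - 26*r^2 - 32*r + z^2*(3*r - 2) + z*(21*r^2 - 26*r + 8) + 24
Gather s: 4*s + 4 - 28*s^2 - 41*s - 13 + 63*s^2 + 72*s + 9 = 35*s^2 + 35*s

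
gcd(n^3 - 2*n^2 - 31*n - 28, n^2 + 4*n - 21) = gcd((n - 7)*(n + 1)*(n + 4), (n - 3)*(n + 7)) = 1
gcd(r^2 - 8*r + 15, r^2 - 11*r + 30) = r - 5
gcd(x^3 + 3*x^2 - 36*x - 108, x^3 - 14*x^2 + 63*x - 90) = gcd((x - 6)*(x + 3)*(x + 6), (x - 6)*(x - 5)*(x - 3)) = x - 6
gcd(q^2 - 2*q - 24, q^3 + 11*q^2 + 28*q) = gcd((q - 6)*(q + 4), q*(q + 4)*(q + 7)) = q + 4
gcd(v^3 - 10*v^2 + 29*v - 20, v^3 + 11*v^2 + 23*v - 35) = v - 1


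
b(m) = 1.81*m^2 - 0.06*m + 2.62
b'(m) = 3.62*m - 0.06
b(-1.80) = 8.59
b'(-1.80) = -6.58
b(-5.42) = 56.12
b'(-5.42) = -19.68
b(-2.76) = 16.57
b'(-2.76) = -10.05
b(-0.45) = 3.01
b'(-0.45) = -1.69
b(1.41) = 6.13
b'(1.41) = 5.04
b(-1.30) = 5.76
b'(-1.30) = -4.77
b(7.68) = 108.92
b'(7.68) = 27.74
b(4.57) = 40.15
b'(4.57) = 16.48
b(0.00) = 2.62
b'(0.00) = -0.06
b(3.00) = 18.73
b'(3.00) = 10.80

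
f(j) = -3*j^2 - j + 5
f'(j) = -6*j - 1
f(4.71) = -66.26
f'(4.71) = -29.26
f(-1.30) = 1.23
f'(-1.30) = 6.80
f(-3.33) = -24.94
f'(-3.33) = 18.98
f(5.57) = -93.64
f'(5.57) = -34.42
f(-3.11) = -20.91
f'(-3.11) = 17.66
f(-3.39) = -26.09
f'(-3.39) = 19.34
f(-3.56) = -29.46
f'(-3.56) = 20.36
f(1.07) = 0.50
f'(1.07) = -7.42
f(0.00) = 5.00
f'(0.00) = -1.00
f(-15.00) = -655.00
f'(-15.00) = 89.00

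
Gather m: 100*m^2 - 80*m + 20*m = 100*m^2 - 60*m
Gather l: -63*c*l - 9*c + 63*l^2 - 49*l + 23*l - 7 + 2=-9*c + 63*l^2 + l*(-63*c - 26) - 5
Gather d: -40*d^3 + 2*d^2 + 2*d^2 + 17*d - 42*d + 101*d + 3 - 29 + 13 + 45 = -40*d^3 + 4*d^2 + 76*d + 32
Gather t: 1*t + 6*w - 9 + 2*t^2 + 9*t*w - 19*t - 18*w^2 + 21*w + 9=2*t^2 + t*(9*w - 18) - 18*w^2 + 27*w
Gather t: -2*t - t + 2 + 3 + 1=6 - 3*t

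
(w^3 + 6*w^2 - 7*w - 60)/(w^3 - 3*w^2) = 1 + 9/w + 20/w^2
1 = 1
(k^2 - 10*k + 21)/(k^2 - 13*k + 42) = (k - 3)/(k - 6)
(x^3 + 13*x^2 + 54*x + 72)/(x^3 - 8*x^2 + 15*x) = (x^3 + 13*x^2 + 54*x + 72)/(x*(x^2 - 8*x + 15))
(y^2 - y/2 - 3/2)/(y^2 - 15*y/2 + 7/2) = (2*y^2 - y - 3)/(2*y^2 - 15*y + 7)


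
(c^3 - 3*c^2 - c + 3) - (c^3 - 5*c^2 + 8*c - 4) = 2*c^2 - 9*c + 7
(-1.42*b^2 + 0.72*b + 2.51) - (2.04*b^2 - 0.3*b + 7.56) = -3.46*b^2 + 1.02*b - 5.05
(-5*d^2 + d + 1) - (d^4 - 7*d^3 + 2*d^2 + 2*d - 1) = -d^4 + 7*d^3 - 7*d^2 - d + 2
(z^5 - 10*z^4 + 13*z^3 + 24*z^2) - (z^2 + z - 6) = z^5 - 10*z^4 + 13*z^3 + 23*z^2 - z + 6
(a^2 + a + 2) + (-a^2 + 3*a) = 4*a + 2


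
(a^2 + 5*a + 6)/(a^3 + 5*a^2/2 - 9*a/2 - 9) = 2*(a + 2)/(2*a^2 - a - 6)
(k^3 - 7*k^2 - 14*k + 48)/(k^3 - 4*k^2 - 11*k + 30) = (k - 8)/(k - 5)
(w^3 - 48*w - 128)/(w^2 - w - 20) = (w^2 - 4*w - 32)/(w - 5)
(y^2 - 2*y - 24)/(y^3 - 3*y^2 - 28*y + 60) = (y + 4)/(y^2 + 3*y - 10)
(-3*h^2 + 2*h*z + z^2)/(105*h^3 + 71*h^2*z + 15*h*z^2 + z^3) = (-h + z)/(35*h^2 + 12*h*z + z^2)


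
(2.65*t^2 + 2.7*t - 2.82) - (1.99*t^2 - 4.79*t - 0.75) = 0.66*t^2 + 7.49*t - 2.07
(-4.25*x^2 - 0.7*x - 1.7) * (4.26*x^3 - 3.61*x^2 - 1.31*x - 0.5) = -18.105*x^5 + 12.3605*x^4 + 0.8525*x^3 + 9.179*x^2 + 2.577*x + 0.85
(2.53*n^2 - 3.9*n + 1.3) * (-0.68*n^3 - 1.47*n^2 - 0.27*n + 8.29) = -1.7204*n^5 - 1.0671*n^4 + 4.1659*n^3 + 20.1157*n^2 - 32.682*n + 10.777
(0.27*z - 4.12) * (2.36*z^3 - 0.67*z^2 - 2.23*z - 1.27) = 0.6372*z^4 - 9.9041*z^3 + 2.1583*z^2 + 8.8447*z + 5.2324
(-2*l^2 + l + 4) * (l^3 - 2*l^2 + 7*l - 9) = -2*l^5 + 5*l^4 - 12*l^3 + 17*l^2 + 19*l - 36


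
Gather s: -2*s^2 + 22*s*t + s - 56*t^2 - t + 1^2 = -2*s^2 + s*(22*t + 1) - 56*t^2 - t + 1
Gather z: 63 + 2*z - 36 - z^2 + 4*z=-z^2 + 6*z + 27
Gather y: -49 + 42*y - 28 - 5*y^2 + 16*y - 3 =-5*y^2 + 58*y - 80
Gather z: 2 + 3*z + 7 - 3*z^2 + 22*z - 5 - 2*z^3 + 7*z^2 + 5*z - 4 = -2*z^3 + 4*z^2 + 30*z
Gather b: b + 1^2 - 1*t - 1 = b - t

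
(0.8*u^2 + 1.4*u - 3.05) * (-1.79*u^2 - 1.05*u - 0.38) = -1.432*u^4 - 3.346*u^3 + 3.6855*u^2 + 2.6705*u + 1.159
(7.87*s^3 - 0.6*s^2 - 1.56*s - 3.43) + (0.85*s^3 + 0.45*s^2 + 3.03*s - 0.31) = 8.72*s^3 - 0.15*s^2 + 1.47*s - 3.74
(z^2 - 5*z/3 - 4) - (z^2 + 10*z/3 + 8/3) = -5*z - 20/3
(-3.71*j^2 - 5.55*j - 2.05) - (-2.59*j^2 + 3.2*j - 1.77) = -1.12*j^2 - 8.75*j - 0.28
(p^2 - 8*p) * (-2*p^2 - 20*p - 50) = -2*p^4 - 4*p^3 + 110*p^2 + 400*p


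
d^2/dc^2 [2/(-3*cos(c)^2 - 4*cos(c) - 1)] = 2*(36*sin(c)^4 - 22*sin(c)^2 - 49*cos(c) + 9*cos(3*c) - 40)/((cos(c) + 1)^3*(3*cos(c) + 1)^3)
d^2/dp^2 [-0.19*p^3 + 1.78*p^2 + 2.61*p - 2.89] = 3.56 - 1.14*p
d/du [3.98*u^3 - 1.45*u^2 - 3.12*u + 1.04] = 11.94*u^2 - 2.9*u - 3.12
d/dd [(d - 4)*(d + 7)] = 2*d + 3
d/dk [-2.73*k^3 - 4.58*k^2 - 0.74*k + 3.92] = -8.19*k^2 - 9.16*k - 0.74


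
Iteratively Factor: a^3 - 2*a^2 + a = (a)*(a^2 - 2*a + 1) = a*(a - 1)*(a - 1)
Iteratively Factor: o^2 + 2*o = (o + 2)*(o)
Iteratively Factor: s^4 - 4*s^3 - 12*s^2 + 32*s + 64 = (s + 2)*(s^3 - 6*s^2 + 32) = (s - 4)*(s + 2)*(s^2 - 2*s - 8) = (s - 4)*(s + 2)^2*(s - 4)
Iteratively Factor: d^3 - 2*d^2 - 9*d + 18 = (d + 3)*(d^2 - 5*d + 6) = (d - 2)*(d + 3)*(d - 3)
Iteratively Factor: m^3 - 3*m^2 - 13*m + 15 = (m - 1)*(m^2 - 2*m - 15) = (m - 1)*(m + 3)*(m - 5)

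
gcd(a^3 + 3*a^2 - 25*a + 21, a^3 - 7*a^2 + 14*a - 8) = a - 1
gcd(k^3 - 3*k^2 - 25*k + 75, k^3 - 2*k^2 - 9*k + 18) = k - 3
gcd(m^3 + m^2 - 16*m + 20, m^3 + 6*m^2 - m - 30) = m^2 + 3*m - 10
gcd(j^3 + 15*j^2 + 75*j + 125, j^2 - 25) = j + 5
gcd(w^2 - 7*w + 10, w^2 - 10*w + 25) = w - 5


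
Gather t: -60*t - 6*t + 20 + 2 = 22 - 66*t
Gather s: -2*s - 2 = -2*s - 2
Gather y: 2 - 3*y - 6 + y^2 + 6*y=y^2 + 3*y - 4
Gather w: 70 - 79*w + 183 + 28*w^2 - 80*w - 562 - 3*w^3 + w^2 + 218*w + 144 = -3*w^3 + 29*w^2 + 59*w - 165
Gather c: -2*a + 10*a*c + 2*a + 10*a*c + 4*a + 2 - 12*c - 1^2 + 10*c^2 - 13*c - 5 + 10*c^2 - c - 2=4*a + 20*c^2 + c*(20*a - 26) - 6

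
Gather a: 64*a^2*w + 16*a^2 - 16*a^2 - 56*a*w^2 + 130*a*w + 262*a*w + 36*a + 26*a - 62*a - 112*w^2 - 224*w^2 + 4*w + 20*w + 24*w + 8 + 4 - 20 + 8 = 64*a^2*w + a*(-56*w^2 + 392*w) - 336*w^2 + 48*w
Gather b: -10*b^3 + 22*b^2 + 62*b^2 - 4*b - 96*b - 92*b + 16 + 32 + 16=-10*b^3 + 84*b^2 - 192*b + 64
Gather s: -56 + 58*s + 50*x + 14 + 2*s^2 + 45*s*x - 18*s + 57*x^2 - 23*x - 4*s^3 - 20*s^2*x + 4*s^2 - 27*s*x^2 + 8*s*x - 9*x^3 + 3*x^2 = -4*s^3 + s^2*(6 - 20*x) + s*(-27*x^2 + 53*x + 40) - 9*x^3 + 60*x^2 + 27*x - 42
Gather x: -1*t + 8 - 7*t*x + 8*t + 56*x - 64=7*t + x*(56 - 7*t) - 56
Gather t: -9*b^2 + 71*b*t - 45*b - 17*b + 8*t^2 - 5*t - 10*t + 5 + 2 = -9*b^2 - 62*b + 8*t^2 + t*(71*b - 15) + 7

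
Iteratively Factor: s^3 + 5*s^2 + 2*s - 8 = (s + 2)*(s^2 + 3*s - 4) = (s + 2)*(s + 4)*(s - 1)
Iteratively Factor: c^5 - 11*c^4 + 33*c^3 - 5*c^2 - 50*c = (c - 5)*(c^4 - 6*c^3 + 3*c^2 + 10*c) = (c - 5)*(c + 1)*(c^3 - 7*c^2 + 10*c) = (c - 5)*(c - 2)*(c + 1)*(c^2 - 5*c) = (c - 5)^2*(c - 2)*(c + 1)*(c)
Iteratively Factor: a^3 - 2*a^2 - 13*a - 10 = (a + 1)*(a^2 - 3*a - 10) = (a - 5)*(a + 1)*(a + 2)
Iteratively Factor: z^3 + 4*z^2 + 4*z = (z + 2)*(z^2 + 2*z) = z*(z + 2)*(z + 2)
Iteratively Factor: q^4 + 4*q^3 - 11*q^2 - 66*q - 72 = (q + 3)*(q^3 + q^2 - 14*q - 24) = (q + 3)^2*(q^2 - 2*q - 8) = (q - 4)*(q + 3)^2*(q + 2)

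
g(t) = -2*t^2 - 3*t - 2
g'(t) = -4*t - 3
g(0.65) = -4.80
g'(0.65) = -5.60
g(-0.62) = -0.91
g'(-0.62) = -0.52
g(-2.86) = -9.78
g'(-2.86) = 8.44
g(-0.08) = -1.77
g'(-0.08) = -2.68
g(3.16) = -31.45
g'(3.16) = -15.64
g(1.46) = -10.64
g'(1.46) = -8.84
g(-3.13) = -12.20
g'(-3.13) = 9.52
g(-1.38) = -1.67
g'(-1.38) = 2.52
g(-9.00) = -137.00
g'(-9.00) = 33.00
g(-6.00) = -56.00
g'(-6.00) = 21.00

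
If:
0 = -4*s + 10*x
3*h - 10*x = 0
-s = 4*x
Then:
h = 0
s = 0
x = 0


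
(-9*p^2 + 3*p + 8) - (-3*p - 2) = -9*p^2 + 6*p + 10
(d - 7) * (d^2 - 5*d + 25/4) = d^3 - 12*d^2 + 165*d/4 - 175/4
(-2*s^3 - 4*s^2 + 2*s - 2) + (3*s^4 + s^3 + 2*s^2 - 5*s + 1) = 3*s^4 - s^3 - 2*s^2 - 3*s - 1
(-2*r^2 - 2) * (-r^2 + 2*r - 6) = 2*r^4 - 4*r^3 + 14*r^2 - 4*r + 12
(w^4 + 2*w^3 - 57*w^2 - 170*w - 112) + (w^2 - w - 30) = w^4 + 2*w^3 - 56*w^2 - 171*w - 142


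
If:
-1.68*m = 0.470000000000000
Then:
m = -0.28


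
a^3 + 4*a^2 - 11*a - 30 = (a - 3)*(a + 2)*(a + 5)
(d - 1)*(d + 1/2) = d^2 - d/2 - 1/2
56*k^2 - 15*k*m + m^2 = (-8*k + m)*(-7*k + m)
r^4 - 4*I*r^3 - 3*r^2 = r^2*(r - 3*I)*(r - I)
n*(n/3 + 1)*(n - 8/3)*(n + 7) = n^4/3 + 22*n^3/9 - 17*n^2/9 - 56*n/3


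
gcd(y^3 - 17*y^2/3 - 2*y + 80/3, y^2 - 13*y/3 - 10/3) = y - 5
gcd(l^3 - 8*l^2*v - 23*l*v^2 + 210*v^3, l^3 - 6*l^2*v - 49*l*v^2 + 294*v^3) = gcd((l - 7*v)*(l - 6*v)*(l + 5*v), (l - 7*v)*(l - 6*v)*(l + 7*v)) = l^2 - 13*l*v + 42*v^2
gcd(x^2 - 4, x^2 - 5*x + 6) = x - 2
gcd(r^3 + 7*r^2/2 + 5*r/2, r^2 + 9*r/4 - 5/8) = r + 5/2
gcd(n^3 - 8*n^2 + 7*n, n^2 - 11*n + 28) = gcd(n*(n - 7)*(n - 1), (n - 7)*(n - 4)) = n - 7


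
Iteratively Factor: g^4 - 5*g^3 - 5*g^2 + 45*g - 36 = (g - 1)*(g^3 - 4*g^2 - 9*g + 36) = (g - 3)*(g - 1)*(g^2 - g - 12) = (g - 4)*(g - 3)*(g - 1)*(g + 3)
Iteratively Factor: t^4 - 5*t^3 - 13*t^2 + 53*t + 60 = (t - 4)*(t^3 - t^2 - 17*t - 15) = (t - 4)*(t + 1)*(t^2 - 2*t - 15) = (t - 5)*(t - 4)*(t + 1)*(t + 3)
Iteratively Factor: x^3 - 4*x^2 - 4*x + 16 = (x - 2)*(x^2 - 2*x - 8) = (x - 4)*(x - 2)*(x + 2)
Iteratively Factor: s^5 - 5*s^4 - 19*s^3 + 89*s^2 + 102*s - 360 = (s - 2)*(s^4 - 3*s^3 - 25*s^2 + 39*s + 180) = (s - 4)*(s - 2)*(s^3 + s^2 - 21*s - 45) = (s - 4)*(s - 2)*(s + 3)*(s^2 - 2*s - 15) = (s - 5)*(s - 4)*(s - 2)*(s + 3)*(s + 3)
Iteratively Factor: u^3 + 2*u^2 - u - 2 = (u + 2)*(u^2 - 1) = (u - 1)*(u + 2)*(u + 1)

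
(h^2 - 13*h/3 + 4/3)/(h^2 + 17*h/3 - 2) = (h - 4)/(h + 6)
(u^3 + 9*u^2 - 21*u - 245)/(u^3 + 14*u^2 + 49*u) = (u - 5)/u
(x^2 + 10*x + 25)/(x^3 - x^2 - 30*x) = (x + 5)/(x*(x - 6))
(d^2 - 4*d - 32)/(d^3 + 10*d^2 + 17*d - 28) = (d - 8)/(d^2 + 6*d - 7)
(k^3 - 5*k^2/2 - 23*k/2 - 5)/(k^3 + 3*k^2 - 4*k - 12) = (k^2 - 9*k/2 - 5/2)/(k^2 + k - 6)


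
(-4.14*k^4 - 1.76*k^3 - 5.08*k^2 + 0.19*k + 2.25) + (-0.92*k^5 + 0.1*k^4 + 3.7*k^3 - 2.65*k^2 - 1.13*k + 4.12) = -0.92*k^5 - 4.04*k^4 + 1.94*k^3 - 7.73*k^2 - 0.94*k + 6.37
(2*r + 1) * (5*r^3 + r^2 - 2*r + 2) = 10*r^4 + 7*r^3 - 3*r^2 + 2*r + 2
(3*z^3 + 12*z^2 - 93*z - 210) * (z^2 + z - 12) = 3*z^5 + 15*z^4 - 117*z^3 - 447*z^2 + 906*z + 2520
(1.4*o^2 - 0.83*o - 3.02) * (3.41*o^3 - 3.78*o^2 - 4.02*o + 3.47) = 4.774*o^5 - 8.1223*o^4 - 12.7888*o^3 + 19.6102*o^2 + 9.2603*o - 10.4794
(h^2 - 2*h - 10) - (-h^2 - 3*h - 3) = 2*h^2 + h - 7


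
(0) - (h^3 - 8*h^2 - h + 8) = -h^3 + 8*h^2 + h - 8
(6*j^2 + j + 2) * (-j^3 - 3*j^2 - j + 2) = -6*j^5 - 19*j^4 - 11*j^3 + 5*j^2 + 4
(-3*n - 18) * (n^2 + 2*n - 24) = -3*n^3 - 24*n^2 + 36*n + 432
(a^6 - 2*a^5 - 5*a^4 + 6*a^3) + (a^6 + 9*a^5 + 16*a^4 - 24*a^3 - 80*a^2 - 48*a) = 2*a^6 + 7*a^5 + 11*a^4 - 18*a^3 - 80*a^2 - 48*a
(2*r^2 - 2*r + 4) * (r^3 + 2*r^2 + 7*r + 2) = 2*r^5 + 2*r^4 + 14*r^3 - 2*r^2 + 24*r + 8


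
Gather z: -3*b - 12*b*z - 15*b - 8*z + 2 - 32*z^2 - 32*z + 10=-18*b - 32*z^2 + z*(-12*b - 40) + 12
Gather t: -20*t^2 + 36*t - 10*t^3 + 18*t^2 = -10*t^3 - 2*t^2 + 36*t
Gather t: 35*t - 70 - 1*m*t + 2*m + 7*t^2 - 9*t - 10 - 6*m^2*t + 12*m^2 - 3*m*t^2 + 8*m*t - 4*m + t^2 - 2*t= 12*m^2 - 2*m + t^2*(8 - 3*m) + t*(-6*m^2 + 7*m + 24) - 80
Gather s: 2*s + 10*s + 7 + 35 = 12*s + 42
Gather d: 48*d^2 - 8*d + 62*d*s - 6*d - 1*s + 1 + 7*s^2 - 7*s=48*d^2 + d*(62*s - 14) + 7*s^2 - 8*s + 1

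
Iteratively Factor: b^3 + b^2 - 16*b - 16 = (b + 4)*(b^2 - 3*b - 4) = (b - 4)*(b + 4)*(b + 1)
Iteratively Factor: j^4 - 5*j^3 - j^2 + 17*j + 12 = (j - 3)*(j^3 - 2*j^2 - 7*j - 4) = (j - 4)*(j - 3)*(j^2 + 2*j + 1) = (j - 4)*(j - 3)*(j + 1)*(j + 1)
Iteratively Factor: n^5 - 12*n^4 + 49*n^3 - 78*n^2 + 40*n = (n)*(n^4 - 12*n^3 + 49*n^2 - 78*n + 40) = n*(n - 2)*(n^3 - 10*n^2 + 29*n - 20) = n*(n - 5)*(n - 2)*(n^2 - 5*n + 4) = n*(n - 5)*(n - 2)*(n - 1)*(n - 4)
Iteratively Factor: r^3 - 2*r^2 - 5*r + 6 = (r + 2)*(r^2 - 4*r + 3) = (r - 1)*(r + 2)*(r - 3)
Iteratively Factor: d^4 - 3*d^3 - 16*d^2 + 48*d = (d)*(d^3 - 3*d^2 - 16*d + 48) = d*(d + 4)*(d^2 - 7*d + 12) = d*(d - 3)*(d + 4)*(d - 4)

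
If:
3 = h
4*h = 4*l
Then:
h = 3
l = 3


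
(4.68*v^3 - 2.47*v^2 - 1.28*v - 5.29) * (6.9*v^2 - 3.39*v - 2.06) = 32.292*v^5 - 32.9082*v^4 - 10.0995*v^3 - 27.0736*v^2 + 20.5699*v + 10.8974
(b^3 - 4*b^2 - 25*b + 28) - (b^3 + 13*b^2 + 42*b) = -17*b^2 - 67*b + 28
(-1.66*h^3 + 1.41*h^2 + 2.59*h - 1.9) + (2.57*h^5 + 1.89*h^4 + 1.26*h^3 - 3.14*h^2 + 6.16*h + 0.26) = 2.57*h^5 + 1.89*h^4 - 0.4*h^3 - 1.73*h^2 + 8.75*h - 1.64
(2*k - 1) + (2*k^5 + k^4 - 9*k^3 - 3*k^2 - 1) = 2*k^5 + k^4 - 9*k^3 - 3*k^2 + 2*k - 2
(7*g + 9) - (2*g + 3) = 5*g + 6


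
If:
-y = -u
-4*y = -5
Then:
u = 5/4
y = 5/4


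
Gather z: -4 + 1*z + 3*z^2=3*z^2 + z - 4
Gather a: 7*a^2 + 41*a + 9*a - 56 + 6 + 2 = 7*a^2 + 50*a - 48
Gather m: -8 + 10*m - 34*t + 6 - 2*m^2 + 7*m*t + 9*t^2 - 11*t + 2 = -2*m^2 + m*(7*t + 10) + 9*t^2 - 45*t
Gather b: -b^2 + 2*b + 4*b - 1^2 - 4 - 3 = -b^2 + 6*b - 8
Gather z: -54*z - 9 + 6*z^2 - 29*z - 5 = 6*z^2 - 83*z - 14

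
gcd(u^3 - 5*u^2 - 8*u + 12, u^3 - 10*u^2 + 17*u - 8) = u - 1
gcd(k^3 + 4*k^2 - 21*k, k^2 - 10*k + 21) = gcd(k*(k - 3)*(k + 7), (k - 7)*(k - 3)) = k - 3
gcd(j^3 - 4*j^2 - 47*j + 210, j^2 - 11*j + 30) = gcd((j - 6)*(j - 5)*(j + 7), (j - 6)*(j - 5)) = j^2 - 11*j + 30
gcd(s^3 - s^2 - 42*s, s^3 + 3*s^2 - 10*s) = s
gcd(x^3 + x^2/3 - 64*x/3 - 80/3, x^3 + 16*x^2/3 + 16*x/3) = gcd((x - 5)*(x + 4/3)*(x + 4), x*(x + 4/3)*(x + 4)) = x^2 + 16*x/3 + 16/3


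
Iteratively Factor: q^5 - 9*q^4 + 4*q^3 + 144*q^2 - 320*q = (q - 5)*(q^4 - 4*q^3 - 16*q^2 + 64*q) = (q - 5)*(q - 4)*(q^3 - 16*q) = (q - 5)*(q - 4)^2*(q^2 + 4*q) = q*(q - 5)*(q - 4)^2*(q + 4)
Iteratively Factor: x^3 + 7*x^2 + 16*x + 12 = (x + 2)*(x^2 + 5*x + 6) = (x + 2)*(x + 3)*(x + 2)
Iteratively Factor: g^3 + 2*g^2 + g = (g)*(g^2 + 2*g + 1) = g*(g + 1)*(g + 1)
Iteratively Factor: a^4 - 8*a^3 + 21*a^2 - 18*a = (a)*(a^3 - 8*a^2 + 21*a - 18) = a*(a - 3)*(a^2 - 5*a + 6) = a*(a - 3)*(a - 2)*(a - 3)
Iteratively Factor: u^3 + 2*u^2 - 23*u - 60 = (u - 5)*(u^2 + 7*u + 12) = (u - 5)*(u + 4)*(u + 3)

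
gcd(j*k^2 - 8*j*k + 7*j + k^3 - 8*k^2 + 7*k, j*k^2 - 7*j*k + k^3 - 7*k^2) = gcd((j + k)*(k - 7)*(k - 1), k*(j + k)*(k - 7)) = j*k - 7*j + k^2 - 7*k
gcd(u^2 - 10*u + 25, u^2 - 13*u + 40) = u - 5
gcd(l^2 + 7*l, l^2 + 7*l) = l^2 + 7*l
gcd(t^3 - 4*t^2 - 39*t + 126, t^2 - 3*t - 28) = t - 7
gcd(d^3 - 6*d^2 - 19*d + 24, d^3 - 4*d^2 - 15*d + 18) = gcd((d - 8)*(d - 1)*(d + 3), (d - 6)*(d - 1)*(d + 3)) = d^2 + 2*d - 3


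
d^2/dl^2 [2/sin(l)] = 2*(cos(l)^2 + 1)/sin(l)^3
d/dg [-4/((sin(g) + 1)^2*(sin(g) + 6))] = 4*(3*sin(g) + 13)*cos(g)/((sin(g) + 1)^3*(sin(g) + 6)^2)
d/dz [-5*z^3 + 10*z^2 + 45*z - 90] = -15*z^2 + 20*z + 45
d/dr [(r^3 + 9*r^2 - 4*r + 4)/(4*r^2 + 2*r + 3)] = (4*r^4 + 4*r^3 + 43*r^2 + 22*r - 20)/(16*r^4 + 16*r^3 + 28*r^2 + 12*r + 9)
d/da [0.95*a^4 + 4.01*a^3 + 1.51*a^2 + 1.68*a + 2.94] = 3.8*a^3 + 12.03*a^2 + 3.02*a + 1.68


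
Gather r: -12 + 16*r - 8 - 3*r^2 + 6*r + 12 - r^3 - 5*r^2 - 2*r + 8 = -r^3 - 8*r^2 + 20*r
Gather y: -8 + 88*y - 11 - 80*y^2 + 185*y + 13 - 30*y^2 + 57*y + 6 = -110*y^2 + 330*y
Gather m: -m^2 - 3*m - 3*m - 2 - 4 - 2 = -m^2 - 6*m - 8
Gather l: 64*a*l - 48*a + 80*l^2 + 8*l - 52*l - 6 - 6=-48*a + 80*l^2 + l*(64*a - 44) - 12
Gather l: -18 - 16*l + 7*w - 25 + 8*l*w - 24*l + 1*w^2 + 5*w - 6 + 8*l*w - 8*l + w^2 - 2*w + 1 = l*(16*w - 48) + 2*w^2 + 10*w - 48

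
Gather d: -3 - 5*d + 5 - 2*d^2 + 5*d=2 - 2*d^2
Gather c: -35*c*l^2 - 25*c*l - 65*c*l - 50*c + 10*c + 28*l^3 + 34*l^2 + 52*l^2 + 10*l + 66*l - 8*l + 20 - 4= c*(-35*l^2 - 90*l - 40) + 28*l^3 + 86*l^2 + 68*l + 16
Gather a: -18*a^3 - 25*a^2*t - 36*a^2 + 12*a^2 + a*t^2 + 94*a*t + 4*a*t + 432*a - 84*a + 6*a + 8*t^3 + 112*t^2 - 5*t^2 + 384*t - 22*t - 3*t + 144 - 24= -18*a^3 + a^2*(-25*t - 24) + a*(t^2 + 98*t + 354) + 8*t^3 + 107*t^2 + 359*t + 120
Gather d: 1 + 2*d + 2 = 2*d + 3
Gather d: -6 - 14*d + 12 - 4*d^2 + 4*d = -4*d^2 - 10*d + 6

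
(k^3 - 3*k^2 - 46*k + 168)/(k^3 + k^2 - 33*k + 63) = (k^2 - 10*k + 24)/(k^2 - 6*k + 9)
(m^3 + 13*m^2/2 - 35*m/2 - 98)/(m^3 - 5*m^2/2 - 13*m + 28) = (m + 7)/(m - 2)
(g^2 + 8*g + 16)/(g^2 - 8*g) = (g^2 + 8*g + 16)/(g*(g - 8))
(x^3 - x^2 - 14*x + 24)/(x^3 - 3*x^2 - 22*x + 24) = (x^2 - 5*x + 6)/(x^2 - 7*x + 6)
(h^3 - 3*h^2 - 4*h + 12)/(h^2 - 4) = h - 3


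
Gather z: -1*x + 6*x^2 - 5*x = 6*x^2 - 6*x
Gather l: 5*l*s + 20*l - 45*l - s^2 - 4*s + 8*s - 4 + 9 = l*(5*s - 25) - s^2 + 4*s + 5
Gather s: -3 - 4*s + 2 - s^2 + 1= -s^2 - 4*s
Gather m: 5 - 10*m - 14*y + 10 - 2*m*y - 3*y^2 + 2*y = m*(-2*y - 10) - 3*y^2 - 12*y + 15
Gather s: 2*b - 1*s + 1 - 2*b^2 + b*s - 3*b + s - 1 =-2*b^2 + b*s - b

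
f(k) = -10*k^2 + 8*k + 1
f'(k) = 8 - 20*k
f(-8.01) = -704.68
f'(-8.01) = 168.20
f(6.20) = -333.80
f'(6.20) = -116.00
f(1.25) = -4.62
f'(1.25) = -17.00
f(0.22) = 2.28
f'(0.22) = 3.60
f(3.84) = -115.74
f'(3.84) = -68.80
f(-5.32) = -324.58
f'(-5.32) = 114.40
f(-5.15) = -305.42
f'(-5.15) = 111.00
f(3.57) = -97.89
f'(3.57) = -63.40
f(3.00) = -65.00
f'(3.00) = -52.00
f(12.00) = -1343.00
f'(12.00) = -232.00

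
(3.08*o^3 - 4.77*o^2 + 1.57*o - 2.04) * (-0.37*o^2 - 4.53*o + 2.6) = -1.1396*o^5 - 12.1875*o^4 + 29.0352*o^3 - 18.7593*o^2 + 13.3232*o - 5.304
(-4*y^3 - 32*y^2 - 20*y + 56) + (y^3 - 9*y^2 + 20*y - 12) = -3*y^3 - 41*y^2 + 44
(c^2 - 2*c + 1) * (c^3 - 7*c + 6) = c^5 - 2*c^4 - 6*c^3 + 20*c^2 - 19*c + 6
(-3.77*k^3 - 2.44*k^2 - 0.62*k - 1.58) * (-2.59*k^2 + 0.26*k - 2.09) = 9.7643*k^5 + 5.3394*k^4 + 8.8507*k^3 + 9.0306*k^2 + 0.885*k + 3.3022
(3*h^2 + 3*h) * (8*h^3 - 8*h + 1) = 24*h^5 + 24*h^4 - 24*h^3 - 21*h^2 + 3*h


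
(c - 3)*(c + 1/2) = c^2 - 5*c/2 - 3/2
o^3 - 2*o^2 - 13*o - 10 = (o - 5)*(o + 1)*(o + 2)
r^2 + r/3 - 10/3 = (r - 5/3)*(r + 2)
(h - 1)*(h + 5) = h^2 + 4*h - 5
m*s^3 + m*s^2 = s^2*(m*s + m)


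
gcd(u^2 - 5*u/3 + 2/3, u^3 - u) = u - 1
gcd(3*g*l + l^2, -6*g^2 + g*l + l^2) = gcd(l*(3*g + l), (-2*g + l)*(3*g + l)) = 3*g + l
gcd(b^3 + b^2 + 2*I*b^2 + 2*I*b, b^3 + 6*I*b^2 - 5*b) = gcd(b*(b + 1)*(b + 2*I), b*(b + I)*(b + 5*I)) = b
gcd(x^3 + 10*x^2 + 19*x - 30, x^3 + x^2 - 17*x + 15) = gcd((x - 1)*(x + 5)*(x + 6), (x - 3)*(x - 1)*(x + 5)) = x^2 + 4*x - 5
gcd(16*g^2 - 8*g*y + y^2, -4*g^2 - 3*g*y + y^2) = -4*g + y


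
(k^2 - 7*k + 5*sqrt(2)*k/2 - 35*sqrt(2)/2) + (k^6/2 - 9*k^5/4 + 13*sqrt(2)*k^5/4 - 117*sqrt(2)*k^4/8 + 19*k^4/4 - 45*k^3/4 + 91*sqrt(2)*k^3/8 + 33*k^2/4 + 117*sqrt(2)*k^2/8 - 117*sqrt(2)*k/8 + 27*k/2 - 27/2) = k^6/2 - 9*k^5/4 + 13*sqrt(2)*k^5/4 - 117*sqrt(2)*k^4/8 + 19*k^4/4 - 45*k^3/4 + 91*sqrt(2)*k^3/8 + 37*k^2/4 + 117*sqrt(2)*k^2/8 - 97*sqrt(2)*k/8 + 13*k/2 - 35*sqrt(2)/2 - 27/2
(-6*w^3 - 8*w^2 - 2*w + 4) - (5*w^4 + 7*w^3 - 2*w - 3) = -5*w^4 - 13*w^3 - 8*w^2 + 7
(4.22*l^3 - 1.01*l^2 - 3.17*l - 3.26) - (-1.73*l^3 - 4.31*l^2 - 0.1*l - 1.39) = 5.95*l^3 + 3.3*l^2 - 3.07*l - 1.87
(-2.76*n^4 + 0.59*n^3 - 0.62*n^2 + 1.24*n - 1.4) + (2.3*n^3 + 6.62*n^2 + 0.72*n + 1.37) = -2.76*n^4 + 2.89*n^3 + 6.0*n^2 + 1.96*n - 0.0299999999999998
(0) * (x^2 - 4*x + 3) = 0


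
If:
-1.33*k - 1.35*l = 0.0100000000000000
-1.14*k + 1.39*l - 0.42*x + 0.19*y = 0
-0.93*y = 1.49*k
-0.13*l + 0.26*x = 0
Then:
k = -0.00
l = -0.00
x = -0.00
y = 0.01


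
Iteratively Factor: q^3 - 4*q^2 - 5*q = (q)*(q^2 - 4*q - 5) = q*(q - 5)*(q + 1)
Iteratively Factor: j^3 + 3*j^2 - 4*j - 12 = (j - 2)*(j^2 + 5*j + 6) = (j - 2)*(j + 3)*(j + 2)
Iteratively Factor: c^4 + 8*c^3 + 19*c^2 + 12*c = (c)*(c^3 + 8*c^2 + 19*c + 12) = c*(c + 1)*(c^2 + 7*c + 12) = c*(c + 1)*(c + 3)*(c + 4)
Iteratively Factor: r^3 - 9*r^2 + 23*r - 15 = (r - 1)*(r^2 - 8*r + 15) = (r - 5)*(r - 1)*(r - 3)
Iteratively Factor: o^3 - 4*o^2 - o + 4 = (o - 4)*(o^2 - 1) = (o - 4)*(o - 1)*(o + 1)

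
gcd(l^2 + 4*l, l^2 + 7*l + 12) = l + 4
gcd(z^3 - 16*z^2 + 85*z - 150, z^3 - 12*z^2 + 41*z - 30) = z^2 - 11*z + 30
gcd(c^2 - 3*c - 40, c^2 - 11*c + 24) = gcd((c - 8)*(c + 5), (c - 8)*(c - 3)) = c - 8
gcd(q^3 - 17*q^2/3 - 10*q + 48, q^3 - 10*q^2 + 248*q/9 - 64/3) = q^2 - 26*q/3 + 16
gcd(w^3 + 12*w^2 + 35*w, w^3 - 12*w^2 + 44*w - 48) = 1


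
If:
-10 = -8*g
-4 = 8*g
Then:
No Solution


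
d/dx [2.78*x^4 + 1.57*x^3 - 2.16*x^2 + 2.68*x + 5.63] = 11.12*x^3 + 4.71*x^2 - 4.32*x + 2.68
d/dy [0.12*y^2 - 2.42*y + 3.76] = 0.24*y - 2.42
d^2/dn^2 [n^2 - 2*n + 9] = 2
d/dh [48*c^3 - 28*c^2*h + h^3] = -28*c^2 + 3*h^2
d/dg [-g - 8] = -1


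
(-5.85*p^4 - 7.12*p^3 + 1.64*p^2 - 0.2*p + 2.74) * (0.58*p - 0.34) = -3.393*p^5 - 2.1406*p^4 + 3.372*p^3 - 0.6736*p^2 + 1.6572*p - 0.9316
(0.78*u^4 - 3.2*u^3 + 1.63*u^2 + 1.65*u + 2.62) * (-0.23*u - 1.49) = -0.1794*u^5 - 0.4262*u^4 + 4.3931*u^3 - 2.8082*u^2 - 3.0611*u - 3.9038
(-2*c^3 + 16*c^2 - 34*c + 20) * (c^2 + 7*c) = -2*c^5 + 2*c^4 + 78*c^3 - 218*c^2 + 140*c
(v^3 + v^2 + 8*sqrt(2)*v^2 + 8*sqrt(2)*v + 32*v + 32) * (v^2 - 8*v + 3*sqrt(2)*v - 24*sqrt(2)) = v^5 - 7*v^4 + 11*sqrt(2)*v^4 - 77*sqrt(2)*v^3 + 72*v^3 - 560*v^2 + 8*sqrt(2)*v^2 - 672*sqrt(2)*v - 640*v - 768*sqrt(2)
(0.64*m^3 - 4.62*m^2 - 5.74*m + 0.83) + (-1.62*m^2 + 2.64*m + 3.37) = 0.64*m^3 - 6.24*m^2 - 3.1*m + 4.2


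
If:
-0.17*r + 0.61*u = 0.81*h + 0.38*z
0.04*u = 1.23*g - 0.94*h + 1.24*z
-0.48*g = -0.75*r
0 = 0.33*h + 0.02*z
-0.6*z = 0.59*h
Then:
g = 0.00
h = 0.00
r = 0.00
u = 0.00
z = 0.00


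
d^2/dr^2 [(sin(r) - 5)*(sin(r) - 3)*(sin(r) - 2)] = -9*sin(r)^3 + 40*sin(r)^2 - 25*sin(r) - 20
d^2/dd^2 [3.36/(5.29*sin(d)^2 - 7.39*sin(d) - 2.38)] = (376.106304*sin(d)^4 - 394.058448*sin(d)^3 - 211.450512*sin(d)^2 + 729.020544*sin(d) - 451.599456)/(-5.29*sin(d)^2 + 7.39*sin(d) + 2.38)^3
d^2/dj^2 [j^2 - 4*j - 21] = 2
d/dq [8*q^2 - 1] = 16*q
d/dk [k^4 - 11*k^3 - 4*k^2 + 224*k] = 4*k^3 - 33*k^2 - 8*k + 224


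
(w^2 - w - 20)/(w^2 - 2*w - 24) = (w - 5)/(w - 6)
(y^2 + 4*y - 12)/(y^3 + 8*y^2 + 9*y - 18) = (y - 2)/(y^2 + 2*y - 3)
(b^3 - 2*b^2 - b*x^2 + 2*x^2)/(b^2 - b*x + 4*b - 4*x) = (b^2 + b*x - 2*b - 2*x)/(b + 4)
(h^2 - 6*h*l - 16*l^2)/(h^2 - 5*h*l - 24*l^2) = (h + 2*l)/(h + 3*l)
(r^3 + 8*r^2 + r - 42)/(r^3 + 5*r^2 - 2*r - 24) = (r + 7)/(r + 4)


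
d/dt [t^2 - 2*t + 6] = 2*t - 2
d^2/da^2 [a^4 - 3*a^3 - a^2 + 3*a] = 12*a^2 - 18*a - 2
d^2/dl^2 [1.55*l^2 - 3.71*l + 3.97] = 3.10000000000000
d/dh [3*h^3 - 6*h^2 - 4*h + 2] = 9*h^2 - 12*h - 4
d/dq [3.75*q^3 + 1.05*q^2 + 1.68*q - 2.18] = 11.25*q^2 + 2.1*q + 1.68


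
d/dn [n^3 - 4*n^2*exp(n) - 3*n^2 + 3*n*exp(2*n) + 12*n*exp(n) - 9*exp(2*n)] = -4*n^2*exp(n) + 3*n^2 + 6*n*exp(2*n) + 4*n*exp(n) - 6*n - 15*exp(2*n) + 12*exp(n)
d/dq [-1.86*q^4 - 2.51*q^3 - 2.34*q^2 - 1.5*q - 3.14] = -7.44*q^3 - 7.53*q^2 - 4.68*q - 1.5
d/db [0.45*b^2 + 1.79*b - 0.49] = 0.9*b + 1.79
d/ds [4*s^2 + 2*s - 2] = 8*s + 2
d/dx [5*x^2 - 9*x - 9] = 10*x - 9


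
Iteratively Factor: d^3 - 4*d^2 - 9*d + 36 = (d - 3)*(d^2 - d - 12) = (d - 4)*(d - 3)*(d + 3)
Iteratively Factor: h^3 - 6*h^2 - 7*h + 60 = (h - 5)*(h^2 - h - 12) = (h - 5)*(h + 3)*(h - 4)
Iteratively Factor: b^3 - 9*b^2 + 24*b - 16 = (b - 4)*(b^2 - 5*b + 4) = (b - 4)*(b - 1)*(b - 4)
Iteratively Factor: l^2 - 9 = (l - 3)*(l + 3)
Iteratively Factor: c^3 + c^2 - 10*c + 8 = (c - 1)*(c^2 + 2*c - 8) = (c - 1)*(c + 4)*(c - 2)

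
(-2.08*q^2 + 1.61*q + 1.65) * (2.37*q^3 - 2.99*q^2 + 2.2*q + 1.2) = -4.9296*q^5 + 10.0349*q^4 - 5.4794*q^3 - 3.8875*q^2 + 5.562*q + 1.98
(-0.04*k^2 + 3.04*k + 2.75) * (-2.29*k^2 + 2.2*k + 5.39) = 0.0916*k^4 - 7.0496*k^3 + 0.1749*k^2 + 22.4356*k + 14.8225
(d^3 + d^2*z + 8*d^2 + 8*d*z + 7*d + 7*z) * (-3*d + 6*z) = -3*d^4 + 3*d^3*z - 24*d^3 + 6*d^2*z^2 + 24*d^2*z - 21*d^2 + 48*d*z^2 + 21*d*z + 42*z^2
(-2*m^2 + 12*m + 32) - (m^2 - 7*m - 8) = -3*m^2 + 19*m + 40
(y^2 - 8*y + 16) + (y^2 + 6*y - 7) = 2*y^2 - 2*y + 9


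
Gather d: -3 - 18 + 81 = 60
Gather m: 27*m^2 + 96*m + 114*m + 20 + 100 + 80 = 27*m^2 + 210*m + 200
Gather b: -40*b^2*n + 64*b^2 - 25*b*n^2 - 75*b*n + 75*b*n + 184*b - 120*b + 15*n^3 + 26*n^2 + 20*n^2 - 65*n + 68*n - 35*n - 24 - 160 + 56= b^2*(64 - 40*n) + b*(64 - 25*n^2) + 15*n^3 + 46*n^2 - 32*n - 128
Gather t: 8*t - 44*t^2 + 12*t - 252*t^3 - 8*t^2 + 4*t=-252*t^3 - 52*t^2 + 24*t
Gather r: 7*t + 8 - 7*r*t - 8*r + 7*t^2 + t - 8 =r*(-7*t - 8) + 7*t^2 + 8*t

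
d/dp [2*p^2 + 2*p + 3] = 4*p + 2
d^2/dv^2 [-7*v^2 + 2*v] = -14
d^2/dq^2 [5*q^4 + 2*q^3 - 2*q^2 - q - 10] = 60*q^2 + 12*q - 4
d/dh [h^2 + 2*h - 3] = 2*h + 2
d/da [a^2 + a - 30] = 2*a + 1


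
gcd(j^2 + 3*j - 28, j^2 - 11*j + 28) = j - 4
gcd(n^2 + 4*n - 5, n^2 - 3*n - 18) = 1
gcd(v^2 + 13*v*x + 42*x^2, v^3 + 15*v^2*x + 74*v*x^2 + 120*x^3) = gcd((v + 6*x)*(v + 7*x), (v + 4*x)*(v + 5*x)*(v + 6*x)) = v + 6*x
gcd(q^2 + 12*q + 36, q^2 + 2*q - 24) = q + 6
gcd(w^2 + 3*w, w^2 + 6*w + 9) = w + 3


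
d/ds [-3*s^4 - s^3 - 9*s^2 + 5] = 3*s*(-4*s^2 - s - 6)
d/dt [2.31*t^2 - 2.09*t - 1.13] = 4.62*t - 2.09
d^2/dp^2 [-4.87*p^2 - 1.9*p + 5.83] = -9.74000000000000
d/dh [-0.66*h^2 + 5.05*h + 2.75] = 5.05 - 1.32*h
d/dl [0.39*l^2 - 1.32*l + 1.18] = 0.78*l - 1.32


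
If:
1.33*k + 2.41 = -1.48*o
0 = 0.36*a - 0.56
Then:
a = 1.56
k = -1.11278195488722*o - 1.81203007518797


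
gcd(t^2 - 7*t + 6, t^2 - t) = t - 1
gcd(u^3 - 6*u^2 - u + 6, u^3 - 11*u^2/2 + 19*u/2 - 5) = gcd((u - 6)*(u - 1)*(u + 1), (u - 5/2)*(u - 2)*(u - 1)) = u - 1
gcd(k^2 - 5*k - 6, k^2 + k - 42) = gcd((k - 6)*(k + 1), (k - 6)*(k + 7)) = k - 6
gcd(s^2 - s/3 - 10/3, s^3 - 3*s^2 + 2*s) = s - 2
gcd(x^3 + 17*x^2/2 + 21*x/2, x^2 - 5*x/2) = x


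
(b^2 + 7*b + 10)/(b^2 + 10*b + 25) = (b + 2)/(b + 5)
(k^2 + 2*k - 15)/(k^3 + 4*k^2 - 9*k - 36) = (k + 5)/(k^2 + 7*k + 12)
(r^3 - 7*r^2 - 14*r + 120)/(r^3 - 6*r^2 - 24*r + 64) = (r^2 - 11*r + 30)/(r^2 - 10*r + 16)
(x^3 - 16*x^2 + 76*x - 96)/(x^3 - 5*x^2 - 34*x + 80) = (x - 6)/(x + 5)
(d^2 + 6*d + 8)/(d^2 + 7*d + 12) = (d + 2)/(d + 3)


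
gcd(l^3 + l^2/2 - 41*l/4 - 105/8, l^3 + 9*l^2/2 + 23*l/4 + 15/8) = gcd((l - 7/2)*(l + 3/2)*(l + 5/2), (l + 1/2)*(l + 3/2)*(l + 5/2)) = l^2 + 4*l + 15/4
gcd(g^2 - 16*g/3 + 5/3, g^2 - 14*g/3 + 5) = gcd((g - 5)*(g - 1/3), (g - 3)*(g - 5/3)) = 1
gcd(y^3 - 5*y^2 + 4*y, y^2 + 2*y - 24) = y - 4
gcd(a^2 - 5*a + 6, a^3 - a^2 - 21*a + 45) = a - 3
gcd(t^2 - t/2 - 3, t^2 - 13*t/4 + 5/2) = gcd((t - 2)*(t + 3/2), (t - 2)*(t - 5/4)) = t - 2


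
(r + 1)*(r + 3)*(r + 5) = r^3 + 9*r^2 + 23*r + 15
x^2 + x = x*(x + 1)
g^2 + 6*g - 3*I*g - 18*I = (g + 6)*(g - 3*I)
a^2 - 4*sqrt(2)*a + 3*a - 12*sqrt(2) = (a + 3)*(a - 4*sqrt(2))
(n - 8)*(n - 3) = n^2 - 11*n + 24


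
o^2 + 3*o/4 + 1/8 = (o + 1/4)*(o + 1/2)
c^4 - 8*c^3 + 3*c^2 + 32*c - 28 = (c - 7)*(c - 2)*(c - 1)*(c + 2)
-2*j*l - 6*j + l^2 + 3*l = (-2*j + l)*(l + 3)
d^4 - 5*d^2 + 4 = (d - 2)*(d - 1)*(d + 1)*(d + 2)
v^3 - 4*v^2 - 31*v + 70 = (v - 7)*(v - 2)*(v + 5)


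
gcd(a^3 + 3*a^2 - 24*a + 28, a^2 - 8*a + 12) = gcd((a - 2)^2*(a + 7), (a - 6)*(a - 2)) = a - 2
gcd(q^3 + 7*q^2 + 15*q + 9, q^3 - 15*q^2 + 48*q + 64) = q + 1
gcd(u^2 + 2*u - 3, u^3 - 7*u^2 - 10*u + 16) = u - 1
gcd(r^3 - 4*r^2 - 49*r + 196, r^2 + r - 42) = r + 7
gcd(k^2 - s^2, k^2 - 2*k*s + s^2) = -k + s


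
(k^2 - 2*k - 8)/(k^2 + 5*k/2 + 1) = 2*(k - 4)/(2*k + 1)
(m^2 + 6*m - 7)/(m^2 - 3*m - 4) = (-m^2 - 6*m + 7)/(-m^2 + 3*m + 4)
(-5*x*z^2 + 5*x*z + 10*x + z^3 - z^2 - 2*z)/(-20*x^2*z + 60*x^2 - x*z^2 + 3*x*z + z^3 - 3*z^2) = (z^2 - z - 2)/(4*x*z - 12*x + z^2 - 3*z)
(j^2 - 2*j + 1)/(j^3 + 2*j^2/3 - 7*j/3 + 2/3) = 3*(j - 1)/(3*j^2 + 5*j - 2)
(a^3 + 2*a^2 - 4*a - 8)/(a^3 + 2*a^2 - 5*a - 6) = (a^2 + 4*a + 4)/(a^2 + 4*a + 3)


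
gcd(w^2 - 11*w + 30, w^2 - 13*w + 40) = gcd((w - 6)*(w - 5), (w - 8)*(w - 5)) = w - 5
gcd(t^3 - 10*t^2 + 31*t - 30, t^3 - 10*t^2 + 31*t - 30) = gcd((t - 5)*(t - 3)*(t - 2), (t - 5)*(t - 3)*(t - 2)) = t^3 - 10*t^2 + 31*t - 30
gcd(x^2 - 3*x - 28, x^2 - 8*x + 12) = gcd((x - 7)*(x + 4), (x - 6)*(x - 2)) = 1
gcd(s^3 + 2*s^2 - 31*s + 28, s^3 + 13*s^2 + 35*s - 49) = s^2 + 6*s - 7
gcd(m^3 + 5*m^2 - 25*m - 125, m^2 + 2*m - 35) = m - 5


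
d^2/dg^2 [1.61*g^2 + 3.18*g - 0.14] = 3.22000000000000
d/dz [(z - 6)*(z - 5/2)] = 2*z - 17/2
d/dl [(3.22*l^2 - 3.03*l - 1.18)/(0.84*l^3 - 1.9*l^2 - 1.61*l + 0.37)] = (-2.7048*l^4 + 5.0904*l^3 - 7.9676*l^2 - 2.1012*l - 3.0209)/(0.7056*l^6 - 3.192*l^5 + 0.9052*l^4 + 6.7396*l^3 + 1.1861*l^2 - 1.1914*l + 0.1369)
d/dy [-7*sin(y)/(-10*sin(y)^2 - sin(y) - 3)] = 7*(3 - 10*sin(y)^2)*cos(y)/(10*sin(y)^2 + sin(y) + 3)^2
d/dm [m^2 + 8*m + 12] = 2*m + 8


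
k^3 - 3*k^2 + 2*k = k*(k - 2)*(k - 1)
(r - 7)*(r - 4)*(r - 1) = r^3 - 12*r^2 + 39*r - 28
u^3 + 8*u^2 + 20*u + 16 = (u + 2)^2*(u + 4)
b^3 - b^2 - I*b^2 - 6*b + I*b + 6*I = (b - 3)*(b + 2)*(b - I)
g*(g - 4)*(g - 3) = g^3 - 7*g^2 + 12*g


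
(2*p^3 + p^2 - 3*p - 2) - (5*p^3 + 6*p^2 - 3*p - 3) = -3*p^3 - 5*p^2 + 1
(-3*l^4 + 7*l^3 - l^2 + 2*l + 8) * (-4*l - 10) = 12*l^5 + 2*l^4 - 66*l^3 + 2*l^2 - 52*l - 80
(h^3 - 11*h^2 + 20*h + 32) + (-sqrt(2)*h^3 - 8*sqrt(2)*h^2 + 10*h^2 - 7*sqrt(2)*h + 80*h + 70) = -sqrt(2)*h^3 + h^3 - 8*sqrt(2)*h^2 - h^2 - 7*sqrt(2)*h + 100*h + 102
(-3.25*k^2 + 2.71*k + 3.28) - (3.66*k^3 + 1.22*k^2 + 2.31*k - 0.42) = -3.66*k^3 - 4.47*k^2 + 0.4*k + 3.7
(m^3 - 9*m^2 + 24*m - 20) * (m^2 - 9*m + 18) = m^5 - 18*m^4 + 123*m^3 - 398*m^2 + 612*m - 360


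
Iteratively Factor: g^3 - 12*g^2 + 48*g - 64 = (g - 4)*(g^2 - 8*g + 16) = (g - 4)^2*(g - 4)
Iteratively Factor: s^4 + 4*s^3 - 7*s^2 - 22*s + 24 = (s + 3)*(s^3 + s^2 - 10*s + 8) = (s + 3)*(s + 4)*(s^2 - 3*s + 2) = (s - 2)*(s + 3)*(s + 4)*(s - 1)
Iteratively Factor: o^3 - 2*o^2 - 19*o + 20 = (o - 5)*(o^2 + 3*o - 4) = (o - 5)*(o + 4)*(o - 1)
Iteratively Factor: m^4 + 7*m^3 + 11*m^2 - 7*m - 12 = (m + 1)*(m^3 + 6*m^2 + 5*m - 12) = (m + 1)*(m + 3)*(m^2 + 3*m - 4) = (m + 1)*(m + 3)*(m + 4)*(m - 1)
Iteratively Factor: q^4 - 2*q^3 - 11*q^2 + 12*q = (q - 4)*(q^3 + 2*q^2 - 3*q) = q*(q - 4)*(q^2 + 2*q - 3) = q*(q - 4)*(q + 3)*(q - 1)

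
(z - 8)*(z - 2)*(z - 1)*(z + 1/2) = z^4 - 21*z^3/2 + 41*z^2/2 - 3*z - 8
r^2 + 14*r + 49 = (r + 7)^2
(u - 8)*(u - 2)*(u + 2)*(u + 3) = u^4 - 5*u^3 - 28*u^2 + 20*u + 96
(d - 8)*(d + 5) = d^2 - 3*d - 40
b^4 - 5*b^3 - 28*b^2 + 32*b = b*(b - 8)*(b - 1)*(b + 4)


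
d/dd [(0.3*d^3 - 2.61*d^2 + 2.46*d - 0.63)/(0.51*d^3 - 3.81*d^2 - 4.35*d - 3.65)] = (0.1881*d^4 - 5.1192*d^3 + 18.405*d^2 + 14.2524*d - 11.7195)/(0.2601*d^6 - 3.8862*d^5 + 10.0791*d^4 + 29.424*d^3 + 46.7355*d^2 + 31.755*d + 13.3225)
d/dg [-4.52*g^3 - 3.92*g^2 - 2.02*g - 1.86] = -13.56*g^2 - 7.84*g - 2.02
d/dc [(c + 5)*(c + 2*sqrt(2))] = 2*c + 2*sqrt(2) + 5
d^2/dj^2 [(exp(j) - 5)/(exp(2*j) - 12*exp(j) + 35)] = (exp(j) + 7)*exp(j)/(exp(3*j) - 21*exp(2*j) + 147*exp(j) - 343)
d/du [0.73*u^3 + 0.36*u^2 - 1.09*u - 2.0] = 2.19*u^2 + 0.72*u - 1.09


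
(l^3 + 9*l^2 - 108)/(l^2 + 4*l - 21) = (l^2 + 12*l + 36)/(l + 7)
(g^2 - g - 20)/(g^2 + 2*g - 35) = (g + 4)/(g + 7)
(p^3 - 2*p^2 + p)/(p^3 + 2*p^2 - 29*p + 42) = p*(p^2 - 2*p + 1)/(p^3 + 2*p^2 - 29*p + 42)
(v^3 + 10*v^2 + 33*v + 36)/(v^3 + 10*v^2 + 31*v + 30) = (v^2 + 7*v + 12)/(v^2 + 7*v + 10)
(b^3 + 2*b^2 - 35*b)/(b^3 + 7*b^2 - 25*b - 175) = b/(b + 5)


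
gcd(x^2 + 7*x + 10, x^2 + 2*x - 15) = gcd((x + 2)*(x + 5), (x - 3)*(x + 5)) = x + 5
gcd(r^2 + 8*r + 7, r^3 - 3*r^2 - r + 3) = r + 1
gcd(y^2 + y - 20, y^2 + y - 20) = y^2 + y - 20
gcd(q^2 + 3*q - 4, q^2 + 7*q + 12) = q + 4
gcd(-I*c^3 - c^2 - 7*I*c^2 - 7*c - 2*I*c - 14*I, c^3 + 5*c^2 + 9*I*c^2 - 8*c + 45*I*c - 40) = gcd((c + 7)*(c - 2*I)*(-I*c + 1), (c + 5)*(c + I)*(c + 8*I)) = c + I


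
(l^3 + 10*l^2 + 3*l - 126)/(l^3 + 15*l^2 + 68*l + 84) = (l - 3)/(l + 2)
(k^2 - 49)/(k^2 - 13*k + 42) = (k + 7)/(k - 6)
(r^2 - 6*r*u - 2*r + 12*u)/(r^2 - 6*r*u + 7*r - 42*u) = (r - 2)/(r + 7)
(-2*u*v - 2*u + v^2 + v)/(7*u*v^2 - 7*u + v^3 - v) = (-2*u + v)/(7*u*v - 7*u + v^2 - v)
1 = 1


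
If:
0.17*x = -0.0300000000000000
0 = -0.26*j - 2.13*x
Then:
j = 1.45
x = -0.18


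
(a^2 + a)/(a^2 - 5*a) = (a + 1)/(a - 5)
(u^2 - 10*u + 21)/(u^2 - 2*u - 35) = (u - 3)/(u + 5)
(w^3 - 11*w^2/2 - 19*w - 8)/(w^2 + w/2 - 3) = (2*w^2 - 15*w - 8)/(2*w - 3)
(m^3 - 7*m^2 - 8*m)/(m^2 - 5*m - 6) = m*(m - 8)/(m - 6)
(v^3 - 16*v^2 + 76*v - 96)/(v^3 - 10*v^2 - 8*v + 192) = (v - 2)/(v + 4)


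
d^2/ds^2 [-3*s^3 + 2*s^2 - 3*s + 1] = 4 - 18*s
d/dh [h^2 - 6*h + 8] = 2*h - 6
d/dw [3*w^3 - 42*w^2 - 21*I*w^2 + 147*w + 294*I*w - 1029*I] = 9*w^2 + 42*w*(-2 - I) + 147 + 294*I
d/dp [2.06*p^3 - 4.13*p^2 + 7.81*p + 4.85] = 6.18*p^2 - 8.26*p + 7.81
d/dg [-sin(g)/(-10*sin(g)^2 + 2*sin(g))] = -5*cos(g)/(2*(5*sin(g) - 1)^2)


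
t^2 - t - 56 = (t - 8)*(t + 7)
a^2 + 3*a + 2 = (a + 1)*(a + 2)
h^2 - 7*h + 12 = (h - 4)*(h - 3)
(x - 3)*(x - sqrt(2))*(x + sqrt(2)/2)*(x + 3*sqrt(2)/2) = x^4 - 3*x^3 + sqrt(2)*x^3 - 3*sqrt(2)*x^2 - 5*x^2/2 - 3*sqrt(2)*x/2 + 15*x/2 + 9*sqrt(2)/2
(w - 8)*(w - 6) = w^2 - 14*w + 48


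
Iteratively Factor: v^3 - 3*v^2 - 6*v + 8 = (v - 4)*(v^2 + v - 2) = (v - 4)*(v - 1)*(v + 2)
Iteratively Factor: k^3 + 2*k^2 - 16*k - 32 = (k + 2)*(k^2 - 16) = (k + 2)*(k + 4)*(k - 4)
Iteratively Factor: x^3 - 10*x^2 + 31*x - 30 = (x - 5)*(x^2 - 5*x + 6) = (x - 5)*(x - 3)*(x - 2)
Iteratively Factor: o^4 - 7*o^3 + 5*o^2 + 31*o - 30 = (o - 1)*(o^3 - 6*o^2 - o + 30) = (o - 3)*(o - 1)*(o^2 - 3*o - 10) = (o - 5)*(o - 3)*(o - 1)*(o + 2)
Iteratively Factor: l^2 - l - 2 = (l - 2)*(l + 1)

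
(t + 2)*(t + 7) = t^2 + 9*t + 14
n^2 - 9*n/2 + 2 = (n - 4)*(n - 1/2)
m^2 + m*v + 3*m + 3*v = (m + 3)*(m + v)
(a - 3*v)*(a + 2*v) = a^2 - a*v - 6*v^2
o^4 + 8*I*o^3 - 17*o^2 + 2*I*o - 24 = (o - I)*(o + 2*I)*(o + 3*I)*(o + 4*I)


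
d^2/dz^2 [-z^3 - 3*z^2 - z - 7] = -6*z - 6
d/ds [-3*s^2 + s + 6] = 1 - 6*s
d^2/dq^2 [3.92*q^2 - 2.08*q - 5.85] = 7.84000000000000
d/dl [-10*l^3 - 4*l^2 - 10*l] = -30*l^2 - 8*l - 10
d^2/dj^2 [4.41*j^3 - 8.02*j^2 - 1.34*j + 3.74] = 26.46*j - 16.04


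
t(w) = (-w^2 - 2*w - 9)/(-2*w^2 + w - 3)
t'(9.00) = -0.03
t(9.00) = 0.69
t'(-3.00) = 0.10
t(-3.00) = 0.50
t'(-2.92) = 0.11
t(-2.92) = 0.51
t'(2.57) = -0.51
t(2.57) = 1.52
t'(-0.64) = 1.62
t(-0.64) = 1.82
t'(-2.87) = 0.12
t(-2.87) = 0.51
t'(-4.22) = 0.03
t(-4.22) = 0.43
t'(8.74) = -0.03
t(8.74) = 0.70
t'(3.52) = -0.26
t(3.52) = 1.17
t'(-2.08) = 0.30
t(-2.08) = 0.67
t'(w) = (-2*w - 2)/(-2*w^2 + w - 3) + (4*w - 1)*(-w^2 - 2*w - 9)/(-2*w^2 + w - 3)^2 = 5*(-w^2 - 6*w + 3)/(4*w^4 - 4*w^3 + 13*w^2 - 6*w + 9)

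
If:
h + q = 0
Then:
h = -q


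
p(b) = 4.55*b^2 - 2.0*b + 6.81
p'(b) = 9.1*b - 2.0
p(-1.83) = 25.71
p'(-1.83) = -18.65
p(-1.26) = 16.55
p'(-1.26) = -13.47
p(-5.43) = 151.83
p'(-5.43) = -51.41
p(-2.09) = 30.86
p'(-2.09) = -21.02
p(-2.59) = 42.51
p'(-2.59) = -25.57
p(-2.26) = 34.57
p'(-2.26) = -22.57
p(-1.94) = 27.81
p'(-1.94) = -19.65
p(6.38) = 179.26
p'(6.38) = 56.06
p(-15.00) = 1060.56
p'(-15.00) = -138.50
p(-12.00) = 686.01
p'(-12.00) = -111.20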